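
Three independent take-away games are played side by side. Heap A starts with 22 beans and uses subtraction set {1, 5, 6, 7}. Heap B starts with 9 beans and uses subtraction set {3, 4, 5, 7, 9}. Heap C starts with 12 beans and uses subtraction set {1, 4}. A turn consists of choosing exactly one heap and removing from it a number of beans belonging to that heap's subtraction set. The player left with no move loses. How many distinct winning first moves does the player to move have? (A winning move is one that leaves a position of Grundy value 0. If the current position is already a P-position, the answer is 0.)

4

Heap A, S = {1, 5, 6, 7}:
n :  0  1  2  3  4  5  6  7  8  9 10 11 12 13 14 15 16 17 18 19 20 21 22
G :  0  1  0  1  0  1  2  3  2  3  2  3  0  1  0  1  0  1  2  3  2  3  2
G_A(22) = 2.
Heap B, S = {3, 4, 5, 7, 9}:
G(0) = 0
G(1) = mex{} = 0
G(2) = mex{} = 0
G(3) = mex{0} = 1
G(4) = mex{0,0} = 1
G(5) = mex{0,0,0} = 1
G(6) = mex{1,0,0} = 2
G(7) = mex{1,1,0,0} = 2
G(8) = mex{1,1,1,0} = 2
G(9) = mex{2,1,1,0,0} = 3
G_B(9) = 3.
Heap C, S = {1, 4}:
n :  0  1  2  3  4  5  6  7  8  9 10 11 12
G :  0  1  0  1  2  0  1  0  1  2  0  1  0
G_C(12) = 0.
Combined Grundy value = 2 ⊕ 3 ⊕ 0 = 1.
A winning move leaves total XOR = 0, i.e. changes one component's Grundy value g to g ⊕ X where X is the current total.
Heap A: need g' = 2⊕1 = 3. Options: 22−1→G=3, 22−5→G=1, 22−6→G=0, 22−7→G=1. Hits: 1.
Heap B: need g' = 3⊕1 = 2. Options: 9−3→G=2, 9−4→G=1, 9−5→G=1, 9−7→G=0, 9−9→G=0. Hits: 1.
Heap C: need g' = 0⊕1 = 1. Options: 12−1→G=1, 12−4→G=1. Hits: 2.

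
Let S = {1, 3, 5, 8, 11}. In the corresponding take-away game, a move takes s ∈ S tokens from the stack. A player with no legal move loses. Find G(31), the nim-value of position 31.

n :  0  1  2  3  4  5  6  7  8  9 10 11 12 13 14 15 16 17 18 19 20 21 22 23 24 25 26 27 28 29 30 31
G :  0  1  0  1  0  1  0  1  2  3  2  3  2  3  2  3  0  1  0  1  0  1  0  1  2  3  2  3  2  3  2  3

3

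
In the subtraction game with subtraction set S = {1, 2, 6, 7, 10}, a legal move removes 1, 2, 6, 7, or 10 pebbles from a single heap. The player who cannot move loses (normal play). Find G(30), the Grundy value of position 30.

n :  0  1  2  3  4  5  6  7  8  9 10 11 12 13 14 15 16 17 18 19 20 21 22 23 24 25 26 27 28 29 30
G :  0  1  2  0  1  2  3  4  0  1  2  0  1  2  3  4  0  1  2  0  1  2  3  4  0  1  2  0  1  2  3

3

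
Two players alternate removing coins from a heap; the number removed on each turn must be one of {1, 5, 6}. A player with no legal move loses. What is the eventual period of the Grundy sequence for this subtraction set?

11

n :  0  1  2  3  4  5  6  7  8  9 10 11 12 13 14 15 16 17 18 19 20 21 22 23
G :  0  1  0  1  0  1  2  3  2  3  2  0  1  0  1  0  1  2  3  2  3  2  0  1
G(n+11) = G(n) holds for n = 0,…,5 (a full window of length max(S) = 6), so the sequence is purely periodic with period 11.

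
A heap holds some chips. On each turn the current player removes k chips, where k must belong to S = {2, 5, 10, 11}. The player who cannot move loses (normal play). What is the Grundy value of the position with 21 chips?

n :  0  1  2  3  4  5  6  7  8  9 10 11 12 13 14 15 16 17 18 19 20 21
G :  0  0  1  1  0  2  1  0  0  1  1  2  2  3  3  4  0  3  1  2  0  3

3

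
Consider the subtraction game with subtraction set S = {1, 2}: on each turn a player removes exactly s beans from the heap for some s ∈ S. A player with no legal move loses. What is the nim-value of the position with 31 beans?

1

G(0) = 0
G(1) = mex{0} = 1
G(2) = mex{1,0} = 2
G(3) = mex{2,1} = 0
G(4) = mex{0,2} = 1
G(5) = mex{1,0} = 2
G(6) = mex{2,1} = 0
G(7) = mex{0,2} = 1
G(8) = mex{1,0} = 2
G(9) = mex{2,1} = 0
G(10) = mex{0,2} = 1
G(11) = mex{1,0} = 2
G(12) = mex{2,1} = 0
G(13) = mex{0,2} = 1
G(14) = mex{1,0} = 2
G(15) = mex{2,1} = 0
G(16) = mex{0,2} = 1
G(17) = mex{1,0} = 2
G(18) = mex{2,1} = 0
G(19) = mex{0,2} = 1
G(20) = mex{1,0} = 2
G(21) = mex{2,1} = 0
G(22) = mex{0,2} = 1
G(23) = mex{1,0} = 2
G(24) = mex{2,1} = 0
G(25) = mex{0,2} = 1
G(26) = mex{1,0} = 2
G(27) = mex{2,1} = 0
G(28) = mex{0,2} = 1
G(29) = mex{1,0} = 2
G(30) = mex{2,1} = 0
G(31) = mex{0,2} = 1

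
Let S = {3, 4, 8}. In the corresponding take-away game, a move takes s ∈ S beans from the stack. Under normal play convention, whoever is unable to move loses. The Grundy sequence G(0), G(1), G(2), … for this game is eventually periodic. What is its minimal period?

12

G(0) = 0
G(1) = mex{} = 0
G(2) = mex{} = 0
G(3) = mex{0} = 1
G(4) = mex{0,0} = 1
G(5) = mex{0,0} = 1
G(6) = mex{1,0} = 2
G(7) = mex{1,1} = 0
G(8) = mex{1,1,0} = 2
G(9) = mex{2,1,0} = 3
G(10) = mex{0,2,0} = 1
G(11) = mex{2,0,1} = 3
G(12) = mex{3,2,1} = 0
G(13) = mex{1,3,1} = 0
G(14) = mex{3,1,2} = 0
G(15) = mex{0,3,0} = 1
G(16) = mex{0,0,2} = 1
G(17) = mex{0,0,3} = 1
G(18) = mex{1,0,1} = 2
G(19) = mex{1,1,3} = 0
G(20) = mex{1,1,0} = 2
G(21) = mex{2,1,0} = 3
G(22) = mex{0,2,0} = 1
G(23) = mex{2,0,1} = 3
G(24) = mex{3,2,1} = 0
G(25) = mex{1,3,1} = 0
G(n+12) = G(n) holds for n = 0,…,7 (a full window of length max(S) = 8), so the sequence is purely periodic with period 12.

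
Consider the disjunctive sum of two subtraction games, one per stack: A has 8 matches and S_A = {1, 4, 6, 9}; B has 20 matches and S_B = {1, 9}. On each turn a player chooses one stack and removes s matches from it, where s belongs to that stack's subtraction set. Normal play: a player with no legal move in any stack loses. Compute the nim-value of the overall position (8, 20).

Stack A, S = {1, 4, 6, 9}:
n : 0 1 2 3 4 5 6 7 8
G : 0 1 0 1 2 0 1 0 1
G_A(8) = 1.
Stack B, S = {1, 9}:
n :  0  1  2  3  4  5  6  7  8  9 10 11 12 13 14 15 16 17 18 19 20
G :  0  1  0  1  0  1  0  1  0  1  0  1  0  1  0  1  0  1  0  1  0
G_B(20) = 0.
Combined Grundy value = 1 ⊕ 0 = 1.

1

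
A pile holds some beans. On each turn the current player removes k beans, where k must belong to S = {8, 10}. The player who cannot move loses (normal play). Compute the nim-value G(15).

1

n :  0  1  2  3  4  5  6  7  8  9 10 11 12 13 14 15
G :  0  0  0  0  0  0  0  0  1  1  1  1  1  1  1  1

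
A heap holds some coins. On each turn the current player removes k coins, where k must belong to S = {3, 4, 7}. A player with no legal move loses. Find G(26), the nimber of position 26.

2

n :  0  1  2  3  4  5  6  7  8  9 10 11 12 13 14 15 16 17 18 19 20 21 22 23 24 25 26
G :  0  0  0  1  1  1  2  2  2  3  0  0  0  1  1  1  2  2  2  3  0  0  0  1  1  1  2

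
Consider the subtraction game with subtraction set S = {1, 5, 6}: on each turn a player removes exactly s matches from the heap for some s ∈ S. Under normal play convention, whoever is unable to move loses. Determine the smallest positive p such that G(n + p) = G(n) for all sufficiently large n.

11

G(0) = 0
G(1) = mex{0} = 1
G(2) = mex{1} = 0
G(3) = mex{0} = 1
G(4) = mex{1} = 0
G(5) = mex{0,0} = 1
G(6) = mex{1,1,0} = 2
G(7) = mex{2,0,1} = 3
G(8) = mex{3,1,0} = 2
G(9) = mex{2,0,1} = 3
G(10) = mex{3,1,0} = 2
G(11) = mex{2,2,1} = 0
G(12) = mex{0,3,2} = 1
G(13) = mex{1,2,3} = 0
G(14) = mex{0,3,2} = 1
G(15) = mex{1,2,3} = 0
G(16) = mex{0,0,2} = 1
G(17) = mex{1,1,0} = 2
G(18) = mex{2,0,1} = 3
G(19) = mex{3,1,0} = 2
G(20) = mex{2,0,1} = 3
G(21) = mex{3,1,0} = 2
G(22) = mex{2,2,1} = 0
G(23) = mex{0,3,2} = 1
G(n+11) = G(n) holds for n = 0,…,5 (a full window of length max(S) = 6), so the sequence is purely periodic with period 11.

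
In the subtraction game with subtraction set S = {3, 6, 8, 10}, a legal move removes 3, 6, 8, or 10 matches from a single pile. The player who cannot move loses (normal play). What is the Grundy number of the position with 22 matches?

G(0) = 0
G(1) = mex{} = 0
G(2) = mex{} = 0
G(3) = mex{0} = 1
G(4) = mex{0} = 1
G(5) = mex{0} = 1
G(6) = mex{1,0} = 2
G(7) = mex{1,0} = 2
G(8) = mex{1,0,0} = 2
G(9) = mex{2,1,0} = 3
G(10) = mex{2,1,0,0} = 3
G(11) = mex{2,1,1,0} = 3
G(12) = mex{3,2,1,0} = 4
G(13) = mex{3,2,1,1} = 0
G(14) = mex{3,2,2,1} = 0
G(15) = mex{4,3,2,1} = 0
G(16) = mex{0,3,2,2} = 1
G(17) = mex{0,3,3,2} = 1
G(18) = mex{0,4,3,2} = 1
G(19) = mex{1,0,3,3} = 2
G(20) = mex{1,0,4,3} = 2
G(21) = mex{1,0,0,3} = 2
G(22) = mex{2,1,0,4} = 3

3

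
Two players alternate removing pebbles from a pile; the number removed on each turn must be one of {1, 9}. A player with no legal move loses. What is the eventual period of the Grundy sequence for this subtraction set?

2

n :  0  1  2  3  4  5  6  7  8  9 10 11 12 13 14
G :  0  1  0  1  0  1  0  1  0  1  0  1  0  1  0
G(n+2) = G(n) holds for n = 0,…,8 (a full window of length max(S) = 9), so the sequence is purely periodic with period 2.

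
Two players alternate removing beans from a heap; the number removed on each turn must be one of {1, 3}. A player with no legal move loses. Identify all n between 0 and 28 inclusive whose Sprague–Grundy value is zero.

n :  0  1  2  3  4  5  6  7  8  9 10 11 12 13 14 15 16 17 18 19 20 21 22 23 24 25 26 27 28
G :  0  1  0  1  0  1  0  1  0  1  0  1  0  1  0  1  0  1  0  1  0  1  0  1  0  1  0  1  0
P-positions are exactly the n with G(n) = 0.

0, 2, 4, 6, 8, 10, 12, 14, 16, 18, 20, 22, 24, 26, 28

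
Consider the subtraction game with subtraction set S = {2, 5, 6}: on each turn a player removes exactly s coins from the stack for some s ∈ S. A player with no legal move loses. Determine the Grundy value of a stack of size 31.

2

n :  0  1  2  3  4  5  6  7  8  9 10 11 12 13 14 15 16 17 18 19 20 21 22 23 24 25 26 27 28 29 30 31
G :  0  0  1  1  0  2  1  3  0  2  1  0  0  1  1  0  2  1  3  0  2  1  0  0  1  1  0  2  1  3  0  2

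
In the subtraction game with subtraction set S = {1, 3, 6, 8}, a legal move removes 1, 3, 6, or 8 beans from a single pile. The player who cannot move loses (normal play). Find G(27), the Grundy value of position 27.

0

G(0) = 0
G(1) = mex{0} = 1
G(2) = mex{1} = 0
G(3) = mex{0,0} = 1
G(4) = mex{1,1} = 0
G(5) = mex{0,0} = 1
G(6) = mex{1,1,0} = 2
G(7) = mex{2,0,1} = 3
G(8) = mex{3,1,0,0} = 2
G(9) = mex{2,2,1,1} = 0
G(10) = mex{0,3,0,0} = 1
G(11) = mex{1,2,1,1} = 0
G(12) = mex{0,0,2,0} = 1
G(13) = mex{1,1,3,1} = 0
G(14) = mex{0,0,2,2} = 1
G(15) = mex{1,1,0,3} = 2
G(16) = mex{2,0,1,2} = 3
G(17) = mex{3,1,0,0} = 2
G(18) = mex{2,2,1,1} = 0
G(19) = mex{0,3,0,0} = 1
G(20) = mex{1,2,1,1} = 0
G(21) = mex{0,0,2,0} = 1
G(22) = mex{1,1,3,1} = 0
G(23) = mex{0,0,2,2} = 1
G(24) = mex{1,1,0,3} = 2
G(25) = mex{2,0,1,2} = 3
G(26) = mex{3,1,0,0} = 2
G(27) = mex{2,2,1,1} = 0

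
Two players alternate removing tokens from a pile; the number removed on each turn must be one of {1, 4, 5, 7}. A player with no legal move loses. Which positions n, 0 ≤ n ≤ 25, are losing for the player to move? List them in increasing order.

0, 2, 8, 10, 16, 18, 24

n :  0  1  2  3  4  5  6  7  8  9 10 11 12 13 14 15 16 17 18 19 20 21 22 23 24 25
G :  0  1  0  1  2  3  2  3  0  1  0  1  2  3  2  3  0  1  0  1  2  3  2  3  0  1
P-positions are exactly the n with G(n) = 0.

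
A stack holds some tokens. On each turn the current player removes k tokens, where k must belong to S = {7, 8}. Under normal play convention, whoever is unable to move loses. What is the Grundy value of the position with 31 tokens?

G(0) = 0
G(1) = mex{} = 0
G(2) = mex{} = 0
G(3) = mex{} = 0
G(4) = mex{} = 0
G(5) = mex{} = 0
G(6) = mex{} = 0
G(7) = mex{0} = 1
G(8) = mex{0,0} = 1
G(9) = mex{0,0} = 1
G(10) = mex{0,0} = 1
G(11) = mex{0,0} = 1
G(12) = mex{0,0} = 1
G(13) = mex{0,0} = 1
G(14) = mex{1,0} = 2
G(15) = mex{1,1} = 0
G(16) = mex{1,1} = 0
G(17) = mex{1,1} = 0
G(18) = mex{1,1} = 0
G(19) = mex{1,1} = 0
G(20) = mex{1,1} = 0
G(21) = mex{2,1} = 0
G(22) = mex{0,2} = 1
G(23) = mex{0,0} = 1
G(24) = mex{0,0} = 1
G(25) = mex{0,0} = 1
G(26) = mex{0,0} = 1
G(27) = mex{0,0} = 1
G(28) = mex{0,0} = 1
G(29) = mex{1,0} = 2
G(30) = mex{1,1} = 0
G(31) = mex{1,1} = 0

0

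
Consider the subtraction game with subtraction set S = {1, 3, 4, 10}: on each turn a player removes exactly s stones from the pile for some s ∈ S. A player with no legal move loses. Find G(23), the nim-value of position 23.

0

n :  0  1  2  3  4  5  6  7  8  9 10 11 12 13 14 15 16 17 18 19 20 21 22 23
G :  0  1  0  1  2  3  2  0  1  0  1  2  3  2  0  1  0  1  2  3  2  0  1  0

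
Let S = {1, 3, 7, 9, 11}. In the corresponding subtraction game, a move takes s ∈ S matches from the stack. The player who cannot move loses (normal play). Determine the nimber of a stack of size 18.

G(0) = 0
G(1) = mex{0} = 1
G(2) = mex{1} = 0
G(3) = mex{0,0} = 1
G(4) = mex{1,1} = 0
G(5) = mex{0,0} = 1
G(6) = mex{1,1} = 0
G(7) = mex{0,0,0} = 1
G(8) = mex{1,1,1} = 0
G(9) = mex{0,0,0,0} = 1
G(10) = mex{1,1,1,1} = 0
G(11) = mex{0,0,0,0,0} = 1
G(12) = mex{1,1,1,1,1} = 0
G(13) = mex{0,0,0,0,0} = 1
G(14) = mex{1,1,1,1,1} = 0
G(15) = mex{0,0,0,0,0} = 1
G(16) = mex{1,1,1,1,1} = 0
G(17) = mex{0,0,0,0,0} = 1
G(18) = mex{1,1,1,1,1} = 0

0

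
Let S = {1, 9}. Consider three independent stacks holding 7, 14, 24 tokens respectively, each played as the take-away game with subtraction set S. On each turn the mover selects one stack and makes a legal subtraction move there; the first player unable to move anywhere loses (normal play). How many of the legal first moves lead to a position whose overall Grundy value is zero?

5

All stacks use S = {1, 9}:
G(0) = 0
G(1) = mex{0} = 1
G(2) = mex{1} = 0
G(3) = mex{0} = 1
G(4) = mex{1} = 0
G(5) = mex{0} = 1
G(6) = mex{1} = 0
G(7) = mex{0} = 1
G(8) = mex{1} = 0
G(9) = mex{0,0} = 1
G(10) = mex{1,1} = 0
G(11) = mex{0,0} = 1
G(12) = mex{1,1} = 0
G(13) = mex{0,0} = 1
G(14) = mex{1,1} = 0
G(15) = mex{0,0} = 1
G(16) = mex{1,1} = 0
G(17) = mex{0,0} = 1
G(18) = mex{1,1} = 0
G(19) = mex{0,0} = 1
G(20) = mex{1,1} = 0
G(21) = mex{0,0} = 1
G(22) = mex{1,1} = 0
G(23) = mex{0,0} = 1
G(24) = mex{1,1} = 0
Stack A: G(7) = 1.
Stack B: G(14) = 0.
Stack C: G(24) = 0.
Combined Grundy value = 1 ⊕ 0 ⊕ 0 = 1.
A winning move leaves total XOR = 0, i.e. changes one component's Grundy value g to g ⊕ X where X is the current total.
Stack A: need g' = 1⊕1 = 0. Options: 7−1→G=0. Hits: 1.
Stack B: need g' = 0⊕1 = 1. Options: 14−1→G=1, 14−9→G=1. Hits: 2.
Stack C: need g' = 0⊕1 = 1. Options: 24−1→G=1, 24−9→G=1. Hits: 2.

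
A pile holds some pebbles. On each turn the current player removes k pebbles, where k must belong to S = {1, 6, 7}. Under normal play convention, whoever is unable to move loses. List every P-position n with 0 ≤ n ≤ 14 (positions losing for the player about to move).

0, 2, 4, 12, 14

G(0) = 0
G(1) = mex{0} = 1
G(2) = mex{1} = 0
G(3) = mex{0} = 1
G(4) = mex{1} = 0
G(5) = mex{0} = 1
G(6) = mex{1,0} = 2
G(7) = mex{2,1,0} = 3
G(8) = mex{3,0,1} = 2
G(9) = mex{2,1,0} = 3
G(10) = mex{3,0,1} = 2
G(11) = mex{2,1,0} = 3
G(12) = mex{3,2,1} = 0
G(13) = mex{0,3,2} = 1
G(14) = mex{1,2,3} = 0
P-positions are exactly the n with G(n) = 0.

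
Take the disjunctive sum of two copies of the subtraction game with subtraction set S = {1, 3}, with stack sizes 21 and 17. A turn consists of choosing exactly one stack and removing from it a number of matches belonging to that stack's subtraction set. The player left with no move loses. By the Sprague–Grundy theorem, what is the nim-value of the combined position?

All stacks use S = {1, 3}:
n :  0  1  2  3  4  5  6  7  8  9 10 11 12 13 14 15 16 17 18 19 20 21
G :  0  1  0  1  0  1  0  1  0  1  0  1  0  1  0  1  0  1  0  1  0  1
Stack A: G(21) = 1.
Stack B: G(17) = 1.
Combined Grundy value = 1 ⊕ 1 = 0.

0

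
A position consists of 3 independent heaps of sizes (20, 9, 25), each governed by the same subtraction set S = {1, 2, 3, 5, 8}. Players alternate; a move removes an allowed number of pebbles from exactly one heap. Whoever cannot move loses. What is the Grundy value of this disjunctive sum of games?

4

All heaps use S = {1, 2, 3, 5, 8}:
G(0) = 0
G(1) = mex{0} = 1
G(2) = mex{1,0} = 2
G(3) = mex{2,1,0} = 3
G(4) = mex{3,2,1} = 0
G(5) = mex{0,3,2,0} = 1
G(6) = mex{1,0,3,1} = 2
G(7) = mex{2,1,0,2} = 3
G(8) = mex{3,2,1,3,0} = 4
G(9) = mex{4,3,2,0,1} = 5
G(10) = mex{5,4,3,1,2} = 0
G(11) = mex{0,5,4,2,3} = 1
G(12) = mex{1,0,5,3,0} = 2
G(13) = mex{2,1,0,4,1} = 3
G(14) = mex{3,2,1,5,2} = 0
G(15) = mex{0,3,2,0,3} = 1
G(16) = mex{1,0,3,1,4} = 2
G(17) = mex{2,1,0,2,5} = 3
G(18) = mex{3,2,1,3,0} = 4
G(19) = mex{4,3,2,0,1} = 5
G(20) = mex{5,4,3,1,2} = 0
G(21) = mex{0,5,4,2,3} = 1
G(22) = mex{1,0,5,3,0} = 2
G(23) = mex{2,1,0,4,1} = 3
G(24) = mex{3,2,1,5,2} = 0
G(25) = mex{0,3,2,0,3} = 1
Heap A: G(20) = 0.
Heap B: G(9) = 5.
Heap C: G(25) = 1.
Combined Grundy value = 0 ⊕ 5 ⊕ 1 = 4.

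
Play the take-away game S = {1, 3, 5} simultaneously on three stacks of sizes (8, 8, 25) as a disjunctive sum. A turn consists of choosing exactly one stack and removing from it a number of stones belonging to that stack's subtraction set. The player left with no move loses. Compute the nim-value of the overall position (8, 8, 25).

All stacks use S = {1, 3, 5}:
n :  0  1  2  3  4  5  6  7  8  9 10 11 12 13 14 15 16 17 18 19 20 21 22 23 24 25
G :  0  1  0  1  0  1  0  1  0  1  0  1  0  1  0  1  0  1  0  1  0  1  0  1  0  1
Stack A: G(8) = 0.
Stack B: G(8) = 0.
Stack C: G(25) = 1.
Combined Grundy value = 0 ⊕ 0 ⊕ 1 = 1.

1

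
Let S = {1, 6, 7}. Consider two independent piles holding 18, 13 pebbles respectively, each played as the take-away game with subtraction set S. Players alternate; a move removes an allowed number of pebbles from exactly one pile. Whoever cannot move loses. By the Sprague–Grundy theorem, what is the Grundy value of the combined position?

All piles use S = {1, 6, 7}:
n :  0  1  2  3  4  5  6  7  8  9 10 11 12 13 14 15 16 17 18
G :  0  1  0  1  0  1  2  3  2  3  2  3  0  1  0  1  0  1  2
Pile A: G(18) = 2.
Pile B: G(13) = 1.
Combined Grundy value = 2 ⊕ 1 = 3.

3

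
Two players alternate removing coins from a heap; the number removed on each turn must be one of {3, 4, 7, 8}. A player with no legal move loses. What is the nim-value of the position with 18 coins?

2

G(0) = 0
G(1) = mex{} = 0
G(2) = mex{} = 0
G(3) = mex{0} = 1
G(4) = mex{0,0} = 1
G(5) = mex{0,0} = 1
G(6) = mex{1,0} = 2
G(7) = mex{1,1,0} = 2
G(8) = mex{1,1,0,0} = 2
G(9) = mex{2,1,0,0} = 3
G(10) = mex{2,2,1,0} = 3
G(11) = mex{2,2,1,1} = 0
G(12) = mex{3,2,1,1} = 0
G(13) = mex{3,3,2,1} = 0
G(14) = mex{0,3,2,2} = 1
G(15) = mex{0,0,2,2} = 1
G(16) = mex{0,0,3,2} = 1
G(17) = mex{1,0,3,3} = 2
G(18) = mex{1,1,0,3} = 2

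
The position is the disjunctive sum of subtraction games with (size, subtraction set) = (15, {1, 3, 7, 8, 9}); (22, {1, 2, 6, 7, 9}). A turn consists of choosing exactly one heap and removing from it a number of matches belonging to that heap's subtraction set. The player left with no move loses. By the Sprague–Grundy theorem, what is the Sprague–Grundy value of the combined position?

0

Heap A, S = {1, 3, 7, 8, 9}:
G(0) = 0
G(1) = mex{0} = 1
G(2) = mex{1} = 0
G(3) = mex{0,0} = 1
G(4) = mex{1,1} = 0
G(5) = mex{0,0} = 1
G(6) = mex{1,1} = 0
G(7) = mex{0,0,0} = 1
G(8) = mex{1,1,1,0} = 2
G(9) = mex{2,0,0,1,0} = 3
G(10) = mex{3,1,1,0,1} = 2
G(11) = mex{2,2,0,1,0} = 3
G(12) = mex{3,3,1,0,1} = 2
G(13) = mex{2,2,0,1,0} = 3
G(14) = mex{3,3,1,0,1} = 2
G(15) = mex{2,2,2,1,0} = 3
G_A(15) = 3.
Heap B, S = {1, 2, 6, 7, 9}:
G(0) = 0
G(1) = mex{0} = 1
G(2) = mex{1,0} = 2
G(3) = mex{2,1} = 0
G(4) = mex{0,2} = 1
G(5) = mex{1,0} = 2
G(6) = mex{2,1,0} = 3
G(7) = mex{3,2,1,0} = 4
G(8) = mex{4,3,2,1} = 0
G(9) = mex{0,4,0,2,0} = 1
G(10) = mex{1,0,1,0,1} = 2
G(11) = mex{2,1,2,1,2} = 0
G(12) = mex{0,2,3,2,0} = 1
G(13) = mex{1,0,4,3,1} = 2
G(14) = mex{2,1,0,4,2} = 3
G(15) = mex{3,2,1,0,3} = 4
G(16) = mex{4,3,2,1,4} = 0
G(17) = mex{0,4,0,2,0} = 1
G(18) = mex{1,0,1,0,1} = 2
G(19) = mex{2,1,2,1,2} = 0
G(20) = mex{0,2,3,2,0} = 1
G(21) = mex{1,0,4,3,1} = 2
G(22) = mex{2,1,0,4,2} = 3
G_B(22) = 3.
Combined Grundy value = 3 ⊕ 3 = 0.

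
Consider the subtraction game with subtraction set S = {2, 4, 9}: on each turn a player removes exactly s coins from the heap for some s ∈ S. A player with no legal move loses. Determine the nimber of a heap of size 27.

n :  0  1  2  3  4  5  6  7  8  9 10 11 12 13 14 15 16 17 18 19 20 21 22 23 24 25 26 27
G :  0  0  1  1  2  2  0  0  1  1  2  2  0  0  1  1  2  2  0  0  1  1  2  2  0  0  1  1

1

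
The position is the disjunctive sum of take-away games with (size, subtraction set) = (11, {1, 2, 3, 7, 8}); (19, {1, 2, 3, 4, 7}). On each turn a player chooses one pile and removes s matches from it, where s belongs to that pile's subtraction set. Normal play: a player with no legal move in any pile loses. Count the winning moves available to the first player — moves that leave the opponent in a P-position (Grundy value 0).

3

Pile A, S = {1, 2, 3, 7, 8}:
n :  0  1  2  3  4  5  6  7  8  9 10 11
G :  0  1  2  3  0  1  2  3  4  0  1  2
G_A(11) = 2.
Pile B, S = {1, 2, 3, 4, 7}:
n :  0  1  2  3  4  5  6  7  8  9 10 11 12 13 14 15 16 17 18 19
G :  0  1  2  3  4  0  1  2  3  4  0  1  2  3  4  0  1  2  3  4
G_B(19) = 4.
Combined Grundy value = 2 ⊕ 4 = 6.
A winning move leaves total XOR = 0, i.e. changes one component's Grundy value g to g ⊕ X where X is the current total.
Pile A: need g' = 2⊕6 = 4. Options: 11−1→G=1, 11−2→G=0, 11−3→G=4, 11−7→G=0, 11−8→G=3. Hits: 1.
Pile B: need g' = 4⊕6 = 2. Options: 19−1→G=3, 19−2→G=2, 19−3→G=1, 19−4→G=0, 19−7→G=2. Hits: 2.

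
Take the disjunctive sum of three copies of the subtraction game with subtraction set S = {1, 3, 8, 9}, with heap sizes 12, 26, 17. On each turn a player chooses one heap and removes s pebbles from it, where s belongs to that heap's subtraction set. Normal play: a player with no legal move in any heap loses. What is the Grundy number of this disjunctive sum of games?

All heaps use S = {1, 3, 8, 9}:
G(0) = 0
G(1) = mex{0} = 1
G(2) = mex{1} = 0
G(3) = mex{0,0} = 1
G(4) = mex{1,1} = 0
G(5) = mex{0,0} = 1
G(6) = mex{1,1} = 0
G(7) = mex{0,0} = 1
G(8) = mex{1,1,0} = 2
G(9) = mex{2,0,1,0} = 3
G(10) = mex{3,1,0,1} = 2
G(11) = mex{2,2,1,0} = 3
G(12) = mex{3,3,0,1} = 2
G(13) = mex{2,2,1,0} = 3
G(14) = mex{3,3,0,1} = 2
G(15) = mex{2,2,1,0} = 3
G(16) = mex{3,3,2,1} = 0
G(17) = mex{0,2,3,2} = 1
G(18) = mex{1,3,2,3} = 0
G(19) = mex{0,0,3,2} = 1
G(20) = mex{1,1,2,3} = 0
G(21) = mex{0,0,3,2} = 1
G(22) = mex{1,1,2,3} = 0
G(23) = mex{0,0,3,2} = 1
G(24) = mex{1,1,0,3} = 2
G(25) = mex{2,0,1,0} = 3
G(26) = mex{3,1,0,1} = 2
Heap A: G(12) = 2.
Heap B: G(26) = 2.
Heap C: G(17) = 1.
Combined Grundy value = 2 ⊕ 2 ⊕ 1 = 1.

1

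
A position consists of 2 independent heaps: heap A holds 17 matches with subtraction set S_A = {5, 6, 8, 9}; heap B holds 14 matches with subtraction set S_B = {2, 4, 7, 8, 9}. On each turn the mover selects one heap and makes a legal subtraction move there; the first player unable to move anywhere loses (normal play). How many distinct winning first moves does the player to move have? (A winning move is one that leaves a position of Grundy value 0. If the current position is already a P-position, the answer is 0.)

Heap A, S = {5, 6, 8, 9}:
G(0) = 0
G(1) = mex{} = 0
G(2) = mex{} = 0
G(3) = mex{} = 0
G(4) = mex{} = 0
G(5) = mex{0} = 1
G(6) = mex{0,0} = 1
G(7) = mex{0,0} = 1
G(8) = mex{0,0,0} = 1
G(9) = mex{0,0,0,0} = 1
G(10) = mex{1,0,0,0} = 2
G(11) = mex{1,1,0,0} = 2
G(12) = mex{1,1,0,0} = 2
G(13) = mex{1,1,1,0} = 2
G(14) = mex{1,1,1,1} = 0
G(15) = mex{2,1,1,1} = 0
G(16) = mex{2,2,1,1} = 0
G(17) = mex{2,2,1,1} = 0
G_A(17) = 0.
Heap B, S = {2, 4, 7, 8, 9}:
n :  0  1  2  3  4  5  6  7  8  9 10 11 12 13 14
G :  0  0  1  1  2  2  0  3  1  4  2  0  0  1  1
G_B(14) = 1.
Combined Grundy value = 0 ⊕ 1 = 1.
A winning move leaves total XOR = 0, i.e. changes one component's Grundy value g to g ⊕ X where X is the current total.
Heap A: need g' = 0⊕1 = 1. Options: 17−5→G=2, 17−6→G=2, 17−8→G=1, 17−9→G=1. Hits: 2.
Heap B: need g' = 1⊕1 = 0. Options: 14−2→G=0, 14−4→G=2, 14−7→G=3, 14−8→G=0, 14−9→G=2. Hits: 2.

4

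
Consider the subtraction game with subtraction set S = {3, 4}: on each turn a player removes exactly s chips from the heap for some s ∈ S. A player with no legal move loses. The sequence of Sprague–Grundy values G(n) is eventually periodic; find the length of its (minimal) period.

7

G(0) = 0
G(1) = mex{} = 0
G(2) = mex{} = 0
G(3) = mex{0} = 1
G(4) = mex{0,0} = 1
G(5) = mex{0,0} = 1
G(6) = mex{1,0} = 2
G(7) = mex{1,1} = 0
G(8) = mex{1,1} = 0
G(9) = mex{2,1} = 0
G(10) = mex{0,2} = 1
G(11) = mex{0,0} = 1
G(12) = mex{0,0} = 1
G(13) = mex{1,0} = 2
G(14) = mex{1,1} = 0
G(15) = mex{1,1} = 0
G(n+7) = G(n) holds for n = 0,…,3 (a full window of length max(S) = 4), so the sequence is purely periodic with period 7.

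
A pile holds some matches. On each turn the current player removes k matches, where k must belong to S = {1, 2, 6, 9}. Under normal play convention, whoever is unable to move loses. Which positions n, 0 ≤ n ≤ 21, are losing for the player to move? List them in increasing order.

G(0) = 0
G(1) = mex{0} = 1
G(2) = mex{1,0} = 2
G(3) = mex{2,1} = 0
G(4) = mex{0,2} = 1
G(5) = mex{1,0} = 2
G(6) = mex{2,1,0} = 3
G(7) = mex{3,2,1} = 0
G(8) = mex{0,3,2} = 1
G(9) = mex{1,0,0,0} = 2
G(10) = mex{2,1,1,1} = 0
G(11) = mex{0,2,2,2} = 1
G(12) = mex{1,0,3,0} = 2
G(13) = mex{2,1,0,1} = 3
G(14) = mex{3,2,1,2} = 0
G(15) = mex{0,3,2,3} = 1
G(16) = mex{1,0,0,0} = 2
G(17) = mex{2,1,1,1} = 0
G(18) = mex{0,2,2,2} = 1
G(19) = mex{1,0,3,0} = 2
G(20) = mex{2,1,0,1} = 3
G(21) = mex{3,2,1,2} = 0
P-positions are exactly the n with G(n) = 0.

0, 3, 7, 10, 14, 17, 21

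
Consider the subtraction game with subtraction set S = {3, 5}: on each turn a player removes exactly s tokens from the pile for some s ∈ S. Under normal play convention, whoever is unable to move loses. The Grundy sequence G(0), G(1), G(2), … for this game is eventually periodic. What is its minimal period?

n :  0  1  2  3  4  5  6  7  8  9 10 11 12 13 14 15 16 17
G :  0  0  0  1  1  1  2  2  0  0  0  1  1  1  2  2  0  0
G(n+8) = G(n) holds for n = 0,…,4 (a full window of length max(S) = 5), so the sequence is purely periodic with period 8.

8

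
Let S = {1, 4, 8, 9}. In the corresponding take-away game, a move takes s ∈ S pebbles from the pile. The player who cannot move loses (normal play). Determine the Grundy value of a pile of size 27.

3

G(0) = 0
G(1) = mex{0} = 1
G(2) = mex{1} = 0
G(3) = mex{0} = 1
G(4) = mex{1,0} = 2
G(5) = mex{2,1} = 0
G(6) = mex{0,0} = 1
G(7) = mex{1,1} = 0
G(8) = mex{0,2,0} = 1
G(9) = mex{1,0,1,0} = 2
G(10) = mex{2,1,0,1} = 3
G(11) = mex{3,0,1,0} = 2
G(12) = mex{2,1,2,1} = 0
G(13) = mex{0,2,0,2} = 1
G(14) = mex{1,3,1,0} = 2
G(15) = mex{2,2,0,1} = 3
G(16) = mex{3,0,1,0} = 2
G(17) = mex{2,1,2,1} = 0
G(18) = mex{0,2,3,2} = 1
G(19) = mex{1,3,2,3} = 0
G(20) = mex{0,2,0,2} = 1
G(21) = mex{1,0,1,0} = 2
G(22) = mex{2,1,2,1} = 0
G(23) = mex{0,0,3,2} = 1
G(24) = mex{1,1,2,3} = 0
G(25) = mex{0,2,0,2} = 1
G(26) = mex{1,0,1,0} = 2
G(27) = mex{2,1,0,1} = 3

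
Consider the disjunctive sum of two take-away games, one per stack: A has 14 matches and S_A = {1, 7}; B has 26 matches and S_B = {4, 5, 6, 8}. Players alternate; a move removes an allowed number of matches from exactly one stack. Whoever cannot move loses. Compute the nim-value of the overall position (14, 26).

Stack A, S = {1, 7}:
n :  0  1  2  3  4  5  6  7  8  9 10 11 12 13 14
G :  0  1  0  1  0  1  0  1  0  1  0  1  0  1  0
G_A(14) = 0.
Stack B, S = {4, 5, 6, 8}:
G(0) = 0
G(1) = mex{} = 0
G(2) = mex{} = 0
G(3) = mex{} = 0
G(4) = mex{0} = 1
G(5) = mex{0,0} = 1
G(6) = mex{0,0,0} = 1
G(7) = mex{0,0,0} = 1
G(8) = mex{1,0,0,0} = 2
G(9) = mex{1,1,0,0} = 2
G(10) = mex{1,1,1,0} = 2
G(11) = mex{1,1,1,0} = 2
G(12) = mex{2,1,1,1} = 0
G(13) = mex{2,2,1,1} = 0
G(14) = mex{2,2,2,1} = 0
G(15) = mex{2,2,2,1} = 0
G(16) = mex{0,2,2,2} = 1
G(17) = mex{0,0,2,2} = 1
G(18) = mex{0,0,0,2} = 1
G(19) = mex{0,0,0,2} = 1
G(20) = mex{1,0,0,0} = 2
G(21) = mex{1,1,0,0} = 2
G(22) = mex{1,1,1,0} = 2
G(23) = mex{1,1,1,0} = 2
G(24) = mex{2,1,1,1} = 0
G(25) = mex{2,2,1,1} = 0
G(26) = mex{2,2,2,1} = 0
G_B(26) = 0.
Combined Grundy value = 0 ⊕ 0 = 0.

0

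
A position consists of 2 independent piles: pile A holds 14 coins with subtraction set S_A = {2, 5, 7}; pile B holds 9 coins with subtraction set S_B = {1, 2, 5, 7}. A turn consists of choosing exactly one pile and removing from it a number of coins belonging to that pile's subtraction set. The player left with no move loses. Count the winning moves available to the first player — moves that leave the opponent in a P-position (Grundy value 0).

0

Pile A, S = {2, 5, 7}:
n :  0  1  2  3  4  5  6  7  8  9 10 11 12 13 14
G :  0  0  1  1  0  2  1  3  2  2  0  3  1  0  0
G_A(14) = 0.
Pile B, S = {1, 2, 5, 7}:
n : 0 1 2 3 4 5 6 7 8 9
G : 0 1 2 0 1 2 0 1 2 0
G_B(9) = 0.
Combined Grundy value = 0 ⊕ 0 = 0.
A winning move leaves total XOR = 0, i.e. changes one component's Grundy value g to g ⊕ X where X is the current total.
Pile A: target g' = 0⊕0 = 0, but every legal move changes the Grundy value (mex property), so 0 moves.
Pile B: target g' = 0⊕0 = 0, but every legal move changes the Grundy value (mex property), so 0 moves.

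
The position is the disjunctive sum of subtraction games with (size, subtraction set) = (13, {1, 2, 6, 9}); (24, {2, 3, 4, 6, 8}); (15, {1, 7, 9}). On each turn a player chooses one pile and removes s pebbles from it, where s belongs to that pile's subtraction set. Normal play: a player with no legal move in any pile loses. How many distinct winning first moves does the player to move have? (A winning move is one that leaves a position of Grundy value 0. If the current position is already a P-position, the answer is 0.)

0

Pile A, S = {1, 2, 6, 9}:
G(0) = 0
G(1) = mex{0} = 1
G(2) = mex{1,0} = 2
G(3) = mex{2,1} = 0
G(4) = mex{0,2} = 1
G(5) = mex{1,0} = 2
G(6) = mex{2,1,0} = 3
G(7) = mex{3,2,1} = 0
G(8) = mex{0,3,2} = 1
G(9) = mex{1,0,0,0} = 2
G(10) = mex{2,1,1,1} = 0
G(11) = mex{0,2,2,2} = 1
G(12) = mex{1,0,3,0} = 2
G(13) = mex{2,1,0,1} = 3
G_A(13) = 3.
Pile B, S = {2, 3, 4, 6, 8}:
n :  0  1  2  3  4  5  6  7  8  9 10 11 12 13 14 15 16 17 18 19 20 21 22 23 24
G :  0  0  1  1  2  2  3  3  4  4  0  0  1  1  2  2  3  3  4  4  0  0  1  1  2
G_B(24) = 2.
Pile C, S = {1, 7, 9}:
G(0) = 0
G(1) = mex{0} = 1
G(2) = mex{1} = 0
G(3) = mex{0} = 1
G(4) = mex{1} = 0
G(5) = mex{0} = 1
G(6) = mex{1} = 0
G(7) = mex{0,0} = 1
G(8) = mex{1,1} = 0
G(9) = mex{0,0,0} = 1
G(10) = mex{1,1,1} = 0
G(11) = mex{0,0,0} = 1
G(12) = mex{1,1,1} = 0
G(13) = mex{0,0,0} = 1
G(14) = mex{1,1,1} = 0
G(15) = mex{0,0,0} = 1
G_C(15) = 1.
Combined Grundy value = 3 ⊕ 2 ⊕ 1 = 0.
A winning move leaves total XOR = 0, i.e. changes one component's Grundy value g to g ⊕ X where X is the current total.
Pile A: target g' = 3⊕0 = 3, but every legal move changes the Grundy value (mex property), so 0 moves.
Pile B: target g' = 2⊕0 = 2, but every legal move changes the Grundy value (mex property), so 0 moves.
Pile C: target g' = 1⊕0 = 1, but every legal move changes the Grundy value (mex property), so 0 moves.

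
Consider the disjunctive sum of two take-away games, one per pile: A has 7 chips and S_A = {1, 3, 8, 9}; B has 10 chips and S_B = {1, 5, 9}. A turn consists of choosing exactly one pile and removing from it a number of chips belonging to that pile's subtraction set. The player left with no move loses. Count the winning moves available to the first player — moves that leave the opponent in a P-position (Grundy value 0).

Pile A, S = {1, 3, 8, 9}:
G(0) = 0
G(1) = mex{0} = 1
G(2) = mex{1} = 0
G(3) = mex{0,0} = 1
G(4) = mex{1,1} = 0
G(5) = mex{0,0} = 1
G(6) = mex{1,1} = 0
G(7) = mex{0,0} = 1
G_A(7) = 1.
Pile B, S = {1, 5, 9}:
n :  0  1  2  3  4  5  6  7  8  9 10
G :  0  1  0  1  0  1  0  1  0  1  0
G_B(10) = 0.
Combined Grundy value = 1 ⊕ 0 = 1.
A winning move leaves total XOR = 0, i.e. changes one component's Grundy value g to g ⊕ X where X is the current total.
Pile A: need g' = 1⊕1 = 0. Options: 7−1→G=0, 7−3→G=0. Hits: 2.
Pile B: need g' = 0⊕1 = 1. Options: 10−1→G=1, 10−5→G=1, 10−9→G=1. Hits: 3.

5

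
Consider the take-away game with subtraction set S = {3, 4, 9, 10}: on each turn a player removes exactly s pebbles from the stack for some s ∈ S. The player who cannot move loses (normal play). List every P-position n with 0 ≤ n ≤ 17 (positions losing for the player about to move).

0, 1, 2, 7, 8, 13, 14, 15

G(0) = 0
G(1) = mex{} = 0
G(2) = mex{} = 0
G(3) = mex{0} = 1
G(4) = mex{0,0} = 1
G(5) = mex{0,0} = 1
G(6) = mex{1,0} = 2
G(7) = mex{1,1} = 0
G(8) = mex{1,1} = 0
G(9) = mex{2,1,0} = 3
G(10) = mex{0,2,0,0} = 1
G(11) = mex{0,0,0,0} = 1
G(12) = mex{3,0,1,0} = 2
G(13) = mex{1,3,1,1} = 0
G(14) = mex{1,1,1,1} = 0
G(15) = mex{2,1,2,1} = 0
G(16) = mex{0,2,0,2} = 1
G(17) = mex{0,0,0,0} = 1
P-positions are exactly the n with G(n) = 0.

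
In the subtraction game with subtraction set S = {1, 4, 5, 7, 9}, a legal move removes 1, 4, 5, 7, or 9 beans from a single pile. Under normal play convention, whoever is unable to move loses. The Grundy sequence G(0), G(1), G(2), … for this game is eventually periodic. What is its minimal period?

8

n :  0  1  2  3  4  5  6  7  8  9 10 11 12 13 14 15 16 17 18
G :  0  1  0  1  2  3  2  3  0  1  0  1  2  3  2  3  0  1  0
G(n+8) = G(n) holds for n = 0,…,8 (a full window of length max(S) = 9), so the sequence is purely periodic with period 8.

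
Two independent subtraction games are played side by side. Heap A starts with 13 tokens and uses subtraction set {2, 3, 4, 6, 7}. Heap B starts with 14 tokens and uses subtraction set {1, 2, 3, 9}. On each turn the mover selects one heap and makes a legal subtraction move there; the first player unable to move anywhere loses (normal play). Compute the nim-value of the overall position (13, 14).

Heap A, S = {2, 3, 4, 6, 7}:
n :  0  1  2  3  4  5  6  7  8  9 10 11 12 13
G :  0  0  1  1  2  2  3  3  4  0  0  1  1  2
G_A(13) = 2.
Heap B, S = {1, 2, 3, 9}:
G(0) = 0
G(1) = mex{0} = 1
G(2) = mex{1,0} = 2
G(3) = mex{2,1,0} = 3
G(4) = mex{3,2,1} = 0
G(5) = mex{0,3,2} = 1
G(6) = mex{1,0,3} = 2
G(7) = mex{2,1,0} = 3
G(8) = mex{3,2,1} = 0
G(9) = mex{0,3,2,0} = 1
G(10) = mex{1,0,3,1} = 2
G(11) = mex{2,1,0,2} = 3
G(12) = mex{3,2,1,3} = 0
G(13) = mex{0,3,2,0} = 1
G(14) = mex{1,0,3,1} = 2
G_B(14) = 2.
Combined Grundy value = 2 ⊕ 2 = 0.

0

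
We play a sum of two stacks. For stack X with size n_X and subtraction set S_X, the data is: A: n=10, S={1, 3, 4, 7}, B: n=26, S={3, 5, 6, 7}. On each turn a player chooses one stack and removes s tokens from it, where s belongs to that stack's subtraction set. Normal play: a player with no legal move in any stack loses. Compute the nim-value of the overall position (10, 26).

2

Stack A, S = {1, 3, 4, 7}:
n :  0  1  2  3  4  5  6  7  8  9 10
G :  0  1  0  1  2  3  2  3  0  1  0
G_A(10) = 0.
Stack B, S = {3, 5, 6, 7}:
n :  0  1  2  3  4  5  6  7  8  9 10 11 12 13 14 15 16 17 18 19 20 21 22 23 24 25 26
G :  0  0  0  1  1  1  2  2  2  3  0  0  0  1  1  1  2  2  2  3  0  0  0  1  1  1  2
G_B(26) = 2.
Combined Grundy value = 0 ⊕ 2 = 2.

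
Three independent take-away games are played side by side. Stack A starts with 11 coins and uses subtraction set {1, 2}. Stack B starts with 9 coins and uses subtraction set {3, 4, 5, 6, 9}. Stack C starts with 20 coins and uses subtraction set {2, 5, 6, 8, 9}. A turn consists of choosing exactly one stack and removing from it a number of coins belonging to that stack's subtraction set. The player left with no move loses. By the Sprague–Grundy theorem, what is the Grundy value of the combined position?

0

Stack A, S = {1, 2}:
G(0) = 0
G(1) = mex{0} = 1
G(2) = mex{1,0} = 2
G(3) = mex{2,1} = 0
G(4) = mex{0,2} = 1
G(5) = mex{1,0} = 2
G(6) = mex{2,1} = 0
G(7) = mex{0,2} = 1
G(8) = mex{1,0} = 2
G(9) = mex{2,1} = 0
G(10) = mex{0,2} = 1
G(11) = mex{1,0} = 2
G_A(11) = 2.
Stack B, S = {3, 4, 5, 6, 9}:
n : 0 1 2 3 4 5 6 7 8 9
G : 0 0 0 1 1 1 2 2 2 3
G_B(9) = 3.
Stack C, S = {2, 5, 6, 8, 9}:
G(0) = 0
G(1) = mex{} = 0
G(2) = mex{0} = 1
G(3) = mex{0} = 1
G(4) = mex{1} = 0
G(5) = mex{1,0} = 2
G(6) = mex{0,0,0} = 1
G(7) = mex{2,1,0} = 3
G(8) = mex{1,1,1,0} = 2
G(9) = mex{3,0,1,0,0} = 2
G(10) = mex{2,2,0,1,0} = 3
G(11) = mex{2,1,2,1,1} = 0
G(12) = mex{3,3,1,0,1} = 2
G(13) = mex{0,2,3,2,0} = 1
G(14) = mex{2,2,2,1,2} = 0
G(15) = mex{1,3,2,3,1} = 0
G(16) = mex{0,0,3,2,3} = 1
G(17) = mex{0,2,0,2,2} = 1
G(18) = mex{1,1,2,3,2} = 0
G(19) = mex{1,0,1,0,3} = 2
G(20) = mex{0,0,0,2,0} = 1
G_C(20) = 1.
Combined Grundy value = 2 ⊕ 3 ⊕ 1 = 0.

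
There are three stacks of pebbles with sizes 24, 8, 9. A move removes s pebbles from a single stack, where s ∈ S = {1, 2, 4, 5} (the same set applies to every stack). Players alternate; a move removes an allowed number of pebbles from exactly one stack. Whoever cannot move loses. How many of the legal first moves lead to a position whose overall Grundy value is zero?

6

All stacks use S = {1, 2, 4, 5}:
G(0) = 0
G(1) = mex{0} = 1
G(2) = mex{1,0} = 2
G(3) = mex{2,1} = 0
G(4) = mex{0,2,0} = 1
G(5) = mex{1,0,1,0} = 2
G(6) = mex{2,1,2,1} = 0
G(7) = mex{0,2,0,2} = 1
G(8) = mex{1,0,1,0} = 2
G(9) = mex{2,1,2,1} = 0
G(10) = mex{0,2,0,2} = 1
G(11) = mex{1,0,1,0} = 2
G(12) = mex{2,1,2,1} = 0
G(13) = mex{0,2,0,2} = 1
G(14) = mex{1,0,1,0} = 2
G(15) = mex{2,1,2,1} = 0
G(16) = mex{0,2,0,2} = 1
G(17) = mex{1,0,1,0} = 2
G(18) = mex{2,1,2,1} = 0
G(19) = mex{0,2,0,2} = 1
G(20) = mex{1,0,1,0} = 2
G(21) = mex{2,1,2,1} = 0
G(22) = mex{0,2,0,2} = 1
G(23) = mex{1,0,1,0} = 2
G(24) = mex{2,1,2,1} = 0
Stack A: G(24) = 0.
Stack B: G(8) = 2.
Stack C: G(9) = 0.
Combined Grundy value = 0 ⊕ 2 ⊕ 0 = 2.
A winning move leaves total XOR = 0, i.e. changes one component's Grundy value g to g ⊕ X where X is the current total.
Stack A: need g' = 0⊕2 = 2. Options: 24−1→G=2, 24−2→G=1, 24−4→G=2, 24−5→G=1. Hits: 2.
Stack B: need g' = 2⊕2 = 0. Options: 8−1→G=1, 8−2→G=0, 8−4→G=1, 8−5→G=0. Hits: 2.
Stack C: need g' = 0⊕2 = 2. Options: 9−1→G=2, 9−2→G=1, 9−4→G=2, 9−5→G=1. Hits: 2.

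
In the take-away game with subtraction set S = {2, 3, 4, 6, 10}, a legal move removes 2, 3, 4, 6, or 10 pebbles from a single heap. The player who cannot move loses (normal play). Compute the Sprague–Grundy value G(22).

G(0) = 0
G(1) = mex{} = 0
G(2) = mex{0} = 1
G(3) = mex{0,0} = 1
G(4) = mex{1,0,0} = 2
G(5) = mex{1,1,0} = 2
G(6) = mex{2,1,1,0} = 3
G(7) = mex{2,2,1,0} = 3
G(8) = mex{3,2,2,1} = 0
G(9) = mex{3,3,2,1} = 0
G(10) = mex{0,3,3,2,0} = 1
G(11) = mex{0,0,3,2,0} = 1
G(12) = mex{1,0,0,3,1} = 2
G(13) = mex{1,1,0,3,1} = 2
G(14) = mex{2,1,1,0,2} = 3
G(15) = mex{2,2,1,0,2} = 3
G(16) = mex{3,2,2,1,3} = 0
G(17) = mex{3,3,2,1,3} = 0
G(18) = mex{0,3,3,2,0} = 1
G(19) = mex{0,0,3,2,0} = 1
G(20) = mex{1,0,0,3,1} = 2
G(21) = mex{1,1,0,3,1} = 2
G(22) = mex{2,1,1,0,2} = 3

3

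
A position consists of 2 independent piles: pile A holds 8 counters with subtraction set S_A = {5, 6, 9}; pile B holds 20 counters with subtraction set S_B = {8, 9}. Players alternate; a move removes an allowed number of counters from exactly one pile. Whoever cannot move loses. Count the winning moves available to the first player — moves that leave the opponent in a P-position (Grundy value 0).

Pile A, S = {5, 6, 9}:
G(0) = 0
G(1) = mex{} = 0
G(2) = mex{} = 0
G(3) = mex{} = 0
G(4) = mex{} = 0
G(5) = mex{0} = 1
G(6) = mex{0,0} = 1
G(7) = mex{0,0} = 1
G(8) = mex{0,0} = 1
G_A(8) = 1.
Pile B, S = {8, 9}:
n :  0  1  2  3  4  5  6  7  8  9 10 11 12 13 14 15 16 17 18 19 20
G :  0  0  0  0  0  0  0  0  1  1  1  1  1  1  1  1  2  0  0  0  0
G_B(20) = 0.
Combined Grundy value = 1 ⊕ 0 = 1.
A winning move leaves total XOR = 0, i.e. changes one component's Grundy value g to g ⊕ X where X is the current total.
Pile A: need g' = 1⊕1 = 0. Options: 8−5→G=0, 8−6→G=0. Hits: 2.
Pile B: need g' = 0⊕1 = 1. Options: 20−8→G=1, 20−9→G=1. Hits: 2.

4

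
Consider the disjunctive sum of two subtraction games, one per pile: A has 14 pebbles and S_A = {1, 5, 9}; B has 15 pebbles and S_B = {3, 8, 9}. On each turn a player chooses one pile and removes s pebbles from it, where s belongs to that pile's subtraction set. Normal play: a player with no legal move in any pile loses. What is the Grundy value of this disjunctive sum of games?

Pile A, S = {1, 5, 9}:
G(0) = 0
G(1) = mex{0} = 1
G(2) = mex{1} = 0
G(3) = mex{0} = 1
G(4) = mex{1} = 0
G(5) = mex{0,0} = 1
G(6) = mex{1,1} = 0
G(7) = mex{0,0} = 1
G(8) = mex{1,1} = 0
G(9) = mex{0,0,0} = 1
G(10) = mex{1,1,1} = 0
G(11) = mex{0,0,0} = 1
G(12) = mex{1,1,1} = 0
G(13) = mex{0,0,0} = 1
G(14) = mex{1,1,1} = 0
G_A(14) = 0.
Pile B, S = {3, 8, 9}:
G(0) = 0
G(1) = mex{} = 0
G(2) = mex{} = 0
G(3) = mex{0} = 1
G(4) = mex{0} = 1
G(5) = mex{0} = 1
G(6) = mex{1} = 0
G(7) = mex{1} = 0
G(8) = mex{1,0} = 2
G(9) = mex{0,0,0} = 1
G(10) = mex{0,0,0} = 1
G(11) = mex{2,1,0} = 3
G(12) = mex{1,1,1} = 0
G(13) = mex{1,1,1} = 0
G(14) = mex{3,0,1} = 2
G(15) = mex{0,0,0} = 1
G_B(15) = 1.
Combined Grundy value = 0 ⊕ 1 = 1.

1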